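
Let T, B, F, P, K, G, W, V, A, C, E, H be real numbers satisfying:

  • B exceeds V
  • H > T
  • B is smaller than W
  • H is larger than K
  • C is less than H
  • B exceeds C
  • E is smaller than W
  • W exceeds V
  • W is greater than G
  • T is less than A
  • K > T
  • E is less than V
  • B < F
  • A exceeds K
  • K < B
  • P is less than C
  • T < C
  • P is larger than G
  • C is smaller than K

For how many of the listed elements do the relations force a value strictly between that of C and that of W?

2

Chaining upward from C reaches: K, A, B, H, F.
Chaining downward from W reaches: G, T, P, E, K, V, B.
Strictly between C and W are those in both lists: K, B — 2 elements.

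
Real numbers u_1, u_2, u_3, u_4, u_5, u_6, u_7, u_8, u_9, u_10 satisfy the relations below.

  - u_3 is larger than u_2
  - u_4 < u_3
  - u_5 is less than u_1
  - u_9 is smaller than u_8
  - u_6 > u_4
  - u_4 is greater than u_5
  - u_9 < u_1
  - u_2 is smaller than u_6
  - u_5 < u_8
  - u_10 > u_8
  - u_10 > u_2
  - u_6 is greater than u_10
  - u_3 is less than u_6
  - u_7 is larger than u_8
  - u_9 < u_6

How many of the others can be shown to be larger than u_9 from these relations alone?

The elements the relations force above u_9 are u_8, u_10, u_7, u_6, u_1 — no chain reaches any other.
That is 5.

5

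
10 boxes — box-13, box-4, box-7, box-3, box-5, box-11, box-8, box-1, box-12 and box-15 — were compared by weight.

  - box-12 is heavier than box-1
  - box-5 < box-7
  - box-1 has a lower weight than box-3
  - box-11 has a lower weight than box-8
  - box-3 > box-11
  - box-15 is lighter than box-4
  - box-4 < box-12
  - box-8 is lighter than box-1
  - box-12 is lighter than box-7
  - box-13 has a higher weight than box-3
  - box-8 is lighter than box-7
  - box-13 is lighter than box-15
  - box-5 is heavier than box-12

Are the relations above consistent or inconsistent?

consistent

Every relation is compatible with box-11 < box-8 < box-1 < box-3 < box-13 < box-15 < box-4 < box-12 < box-5 < box-7; the set is consistent.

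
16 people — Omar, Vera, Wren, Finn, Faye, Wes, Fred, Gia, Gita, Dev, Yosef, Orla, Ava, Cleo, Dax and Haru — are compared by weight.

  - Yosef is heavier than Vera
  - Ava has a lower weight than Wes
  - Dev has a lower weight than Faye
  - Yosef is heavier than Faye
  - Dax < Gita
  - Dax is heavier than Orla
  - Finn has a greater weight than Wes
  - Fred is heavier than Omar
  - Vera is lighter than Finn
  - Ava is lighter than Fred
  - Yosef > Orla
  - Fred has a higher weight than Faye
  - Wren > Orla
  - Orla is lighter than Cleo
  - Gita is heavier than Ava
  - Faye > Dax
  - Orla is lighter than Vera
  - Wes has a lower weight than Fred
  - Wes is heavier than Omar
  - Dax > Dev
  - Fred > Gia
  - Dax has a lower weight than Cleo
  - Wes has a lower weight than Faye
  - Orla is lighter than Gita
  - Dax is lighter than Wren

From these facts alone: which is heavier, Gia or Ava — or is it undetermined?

Following every chain through Gia: above Gia we get Fred.
Ava is not reached, and no chain runs the other way from Ava to Gia.
So the given relations leave the order of Gia and Ava undetermined.

undetermined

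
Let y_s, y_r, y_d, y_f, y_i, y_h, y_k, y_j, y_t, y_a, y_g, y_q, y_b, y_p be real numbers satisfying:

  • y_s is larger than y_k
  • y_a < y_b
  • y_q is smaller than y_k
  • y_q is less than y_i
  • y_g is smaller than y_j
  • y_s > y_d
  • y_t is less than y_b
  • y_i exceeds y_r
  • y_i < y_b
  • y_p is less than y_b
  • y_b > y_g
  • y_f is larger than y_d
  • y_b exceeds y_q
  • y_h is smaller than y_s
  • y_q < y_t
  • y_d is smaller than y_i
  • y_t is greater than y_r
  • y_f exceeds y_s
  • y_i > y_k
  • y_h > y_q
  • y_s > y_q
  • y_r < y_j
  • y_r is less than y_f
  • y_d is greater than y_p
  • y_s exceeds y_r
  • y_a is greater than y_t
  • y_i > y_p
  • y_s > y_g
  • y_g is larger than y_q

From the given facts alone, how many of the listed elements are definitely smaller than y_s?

Directly below y_s: y_r, y_q, y_g, y_d, y_k, y_h.
One step further: y_p (7 so far).
No other element is forced below y_s by the given relations, so the count is 7.

7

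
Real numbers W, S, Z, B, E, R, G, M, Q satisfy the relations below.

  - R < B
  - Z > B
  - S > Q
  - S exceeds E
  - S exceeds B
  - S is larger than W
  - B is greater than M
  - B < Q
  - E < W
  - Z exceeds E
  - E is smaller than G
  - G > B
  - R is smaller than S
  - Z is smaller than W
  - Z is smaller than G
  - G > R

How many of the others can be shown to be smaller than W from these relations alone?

5

From W the given relations immediately reach E, Z.
From those, B — 3 in total.
From those, R, M — 5 in total.
No other element is forced below W by the given relations, so the count is 5.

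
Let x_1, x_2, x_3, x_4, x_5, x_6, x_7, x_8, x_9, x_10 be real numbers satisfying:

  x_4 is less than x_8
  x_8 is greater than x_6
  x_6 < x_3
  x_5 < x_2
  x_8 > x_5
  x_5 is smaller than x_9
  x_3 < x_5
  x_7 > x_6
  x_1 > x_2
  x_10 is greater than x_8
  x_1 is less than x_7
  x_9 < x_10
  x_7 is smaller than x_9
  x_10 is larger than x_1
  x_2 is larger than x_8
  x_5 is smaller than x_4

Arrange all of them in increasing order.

x_6 < x_3 < x_5 < x_4 < x_8 < x_2 < x_1 < x_7 < x_9 < x_10

The consecutive links are each given: x_6 < x_3; x_3 < x_5; x_5 < x_4; x_4 < x_8; x_8 < x_2; x_2 < x_1; x_1 < x_7; x_7 < x_9; x_9 < x_10.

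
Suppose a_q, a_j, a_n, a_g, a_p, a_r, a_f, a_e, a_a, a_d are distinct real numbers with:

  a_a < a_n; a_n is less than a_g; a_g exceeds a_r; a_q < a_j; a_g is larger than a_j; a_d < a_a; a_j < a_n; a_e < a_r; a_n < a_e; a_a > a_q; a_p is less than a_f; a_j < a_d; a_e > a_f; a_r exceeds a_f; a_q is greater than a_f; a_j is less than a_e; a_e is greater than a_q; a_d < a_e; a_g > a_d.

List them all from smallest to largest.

Nothing is placed below a_p, so it is least; from there a_p < a_f; a_f < a_q; a_q < a_j; a_j < a_d; a_d < a_a; a_a < a_n; a_n < a_e; a_e < a_r; a_r < a_g, each given directly.

a_p < a_f < a_q < a_j < a_d < a_a < a_n < a_e < a_r < a_g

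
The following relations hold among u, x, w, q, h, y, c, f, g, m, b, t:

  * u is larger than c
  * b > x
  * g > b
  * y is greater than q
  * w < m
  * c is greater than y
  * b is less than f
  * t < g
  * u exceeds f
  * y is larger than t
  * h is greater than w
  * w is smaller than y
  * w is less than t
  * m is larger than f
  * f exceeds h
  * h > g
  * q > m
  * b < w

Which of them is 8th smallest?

m

The consecutive relations fix a unique order: x < b < w < t < g < h < f < m < q < y < c < u.
Counting 8 from the smallest end gives m.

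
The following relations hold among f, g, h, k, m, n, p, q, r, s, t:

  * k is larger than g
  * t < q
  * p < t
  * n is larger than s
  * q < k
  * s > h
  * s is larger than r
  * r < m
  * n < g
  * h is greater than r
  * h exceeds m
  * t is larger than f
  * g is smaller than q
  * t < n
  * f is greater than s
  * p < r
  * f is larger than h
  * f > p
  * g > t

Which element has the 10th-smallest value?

q

Piecing the relations together gives one ordering: p < r < m < h < s < f < t < n < g < q < k.
The 10th smallest is q.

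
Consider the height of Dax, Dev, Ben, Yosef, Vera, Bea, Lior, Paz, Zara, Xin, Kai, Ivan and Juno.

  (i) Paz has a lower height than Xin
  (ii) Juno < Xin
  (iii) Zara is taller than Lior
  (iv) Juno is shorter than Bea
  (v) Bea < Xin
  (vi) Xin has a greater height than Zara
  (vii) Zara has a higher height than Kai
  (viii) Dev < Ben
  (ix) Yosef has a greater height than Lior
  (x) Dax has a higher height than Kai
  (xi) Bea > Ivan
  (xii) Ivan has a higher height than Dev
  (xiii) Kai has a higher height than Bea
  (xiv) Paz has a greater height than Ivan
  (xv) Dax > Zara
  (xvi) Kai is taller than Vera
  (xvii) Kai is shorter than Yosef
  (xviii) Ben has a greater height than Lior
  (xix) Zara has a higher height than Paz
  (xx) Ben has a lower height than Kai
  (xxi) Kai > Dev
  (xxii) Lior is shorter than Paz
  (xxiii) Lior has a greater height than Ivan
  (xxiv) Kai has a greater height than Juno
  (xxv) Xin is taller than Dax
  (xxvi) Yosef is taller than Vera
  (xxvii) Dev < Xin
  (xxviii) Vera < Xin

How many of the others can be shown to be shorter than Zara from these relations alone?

9

Directly below Zara: Lior, Kai, Paz.
One step further: Juno, Dev, Ivan, Bea, Ben, Vera (9 so far).
No other element is forced below Zara by the given relations, so the count is 9.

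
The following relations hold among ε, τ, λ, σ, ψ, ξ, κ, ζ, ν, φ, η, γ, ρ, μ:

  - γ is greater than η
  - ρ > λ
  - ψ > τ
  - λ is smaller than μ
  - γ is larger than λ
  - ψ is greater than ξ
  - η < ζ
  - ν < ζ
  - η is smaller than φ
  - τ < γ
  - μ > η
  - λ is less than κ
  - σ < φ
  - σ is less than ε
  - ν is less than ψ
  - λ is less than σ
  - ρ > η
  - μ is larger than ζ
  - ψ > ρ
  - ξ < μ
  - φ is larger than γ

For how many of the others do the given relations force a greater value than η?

Directly above η: γ, φ, ζ, μ, ρ.
One step further: ψ (6 so far).
Nothing else is reachable above η; 6 in all.

6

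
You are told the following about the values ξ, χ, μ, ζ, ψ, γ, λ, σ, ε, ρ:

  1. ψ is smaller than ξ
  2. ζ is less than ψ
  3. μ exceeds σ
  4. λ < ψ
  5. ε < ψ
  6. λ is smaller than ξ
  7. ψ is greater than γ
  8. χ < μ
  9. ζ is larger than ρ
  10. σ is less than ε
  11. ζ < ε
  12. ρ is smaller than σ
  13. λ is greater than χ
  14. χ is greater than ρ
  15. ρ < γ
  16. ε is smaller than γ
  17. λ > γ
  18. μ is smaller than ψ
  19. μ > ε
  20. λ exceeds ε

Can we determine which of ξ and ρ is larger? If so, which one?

ξ

Chaining the given relations: ρ < σ < ε < γ < ψ < ξ.
So ξ is larger.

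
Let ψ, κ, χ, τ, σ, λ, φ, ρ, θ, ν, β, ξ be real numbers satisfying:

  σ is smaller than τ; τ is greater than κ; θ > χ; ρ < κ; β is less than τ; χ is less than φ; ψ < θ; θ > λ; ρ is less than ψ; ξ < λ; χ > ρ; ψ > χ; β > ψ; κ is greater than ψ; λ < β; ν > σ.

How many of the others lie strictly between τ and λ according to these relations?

1

Chaining upward from λ reaches: β, θ.
Chaining downward from τ reaches: ξ, ρ, χ, ψ, κ, β, σ.
Strictly between λ and τ are those in both lists: β — 1 element.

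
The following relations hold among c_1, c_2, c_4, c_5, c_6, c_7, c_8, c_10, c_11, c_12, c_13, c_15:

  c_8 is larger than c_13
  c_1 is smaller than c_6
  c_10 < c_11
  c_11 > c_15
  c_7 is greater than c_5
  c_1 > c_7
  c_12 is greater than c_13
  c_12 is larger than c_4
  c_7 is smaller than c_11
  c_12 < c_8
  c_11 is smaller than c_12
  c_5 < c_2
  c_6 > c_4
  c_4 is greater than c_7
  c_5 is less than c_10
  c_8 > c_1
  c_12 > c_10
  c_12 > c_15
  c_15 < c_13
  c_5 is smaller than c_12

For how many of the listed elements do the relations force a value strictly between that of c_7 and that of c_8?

4

The relations place c_7 below c_8. An element lies strictly between them when it is forced above c_7 and also forced below c_8.
Above c_7: {c_1, c_4, c_11, c_12, c_6}. Below c_8: {c_5, c_1, c_10, c_15, c_4, c_13, c_11, c_12}.
Intersection: {c_1, c_4, c_11, c_12} — 4.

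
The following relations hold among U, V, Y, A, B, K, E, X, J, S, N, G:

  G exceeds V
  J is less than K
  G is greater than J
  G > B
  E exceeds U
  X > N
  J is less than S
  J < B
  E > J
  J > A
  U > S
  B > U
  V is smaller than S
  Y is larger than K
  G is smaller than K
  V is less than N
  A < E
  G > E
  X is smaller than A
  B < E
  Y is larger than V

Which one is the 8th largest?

J

The consecutive relations fix a unique order: V < N < X < A < J < S < U < B < E < G < K < Y.
Counting 8 from the largest end gives J.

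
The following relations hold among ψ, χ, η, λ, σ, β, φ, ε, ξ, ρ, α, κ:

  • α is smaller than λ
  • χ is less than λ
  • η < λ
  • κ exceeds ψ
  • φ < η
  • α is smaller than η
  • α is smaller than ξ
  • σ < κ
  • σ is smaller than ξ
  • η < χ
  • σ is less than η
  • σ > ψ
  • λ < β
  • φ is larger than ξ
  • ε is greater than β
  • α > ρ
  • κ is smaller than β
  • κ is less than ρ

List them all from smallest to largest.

ψ < σ < κ < ρ < α < ξ < φ < η < χ < λ < β < ε

Nothing is placed below ψ, so it is least; from there ψ < σ; σ < κ; κ < ρ; ρ < α; α < ξ; ξ < φ; φ < η; η < χ; χ < λ; λ < β; β < ε, each given directly.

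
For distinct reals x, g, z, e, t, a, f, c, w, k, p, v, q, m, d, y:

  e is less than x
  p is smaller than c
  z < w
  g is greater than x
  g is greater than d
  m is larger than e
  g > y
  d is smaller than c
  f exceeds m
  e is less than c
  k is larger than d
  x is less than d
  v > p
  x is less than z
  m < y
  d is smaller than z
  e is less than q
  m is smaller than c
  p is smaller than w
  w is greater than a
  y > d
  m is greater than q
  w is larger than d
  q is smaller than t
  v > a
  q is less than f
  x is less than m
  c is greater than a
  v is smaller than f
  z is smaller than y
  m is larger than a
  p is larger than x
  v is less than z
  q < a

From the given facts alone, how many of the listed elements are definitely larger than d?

From d the given relations immediately reach z, w, c, y, k, g.
No other element is forced above d by the given relations, so the count is 6.

6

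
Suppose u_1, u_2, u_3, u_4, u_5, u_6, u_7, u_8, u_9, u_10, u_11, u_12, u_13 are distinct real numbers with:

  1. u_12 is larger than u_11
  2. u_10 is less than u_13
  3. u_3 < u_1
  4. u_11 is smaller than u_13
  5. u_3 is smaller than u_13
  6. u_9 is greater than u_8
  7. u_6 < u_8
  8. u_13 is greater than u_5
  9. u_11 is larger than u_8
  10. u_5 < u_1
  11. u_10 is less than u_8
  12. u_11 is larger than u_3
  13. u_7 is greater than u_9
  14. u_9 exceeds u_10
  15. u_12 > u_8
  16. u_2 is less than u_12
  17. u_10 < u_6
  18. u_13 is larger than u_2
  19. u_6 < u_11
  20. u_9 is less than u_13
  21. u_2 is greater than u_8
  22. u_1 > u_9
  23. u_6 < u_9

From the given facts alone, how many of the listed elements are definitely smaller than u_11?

From u_11 the given relations immediately reach u_6, u_8, u_3.
From those, u_10 — 4 in total.
Nothing else is reachable below u_11; 4 in all.

4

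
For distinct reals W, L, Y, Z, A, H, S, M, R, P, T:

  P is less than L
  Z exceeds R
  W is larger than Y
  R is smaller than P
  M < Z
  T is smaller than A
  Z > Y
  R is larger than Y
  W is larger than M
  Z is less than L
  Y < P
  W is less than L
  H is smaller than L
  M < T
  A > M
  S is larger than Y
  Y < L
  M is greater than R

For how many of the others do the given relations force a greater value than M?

The elements the relations force above M are W, Z, T, L, A — no chain reaches any other.
That is 5.

5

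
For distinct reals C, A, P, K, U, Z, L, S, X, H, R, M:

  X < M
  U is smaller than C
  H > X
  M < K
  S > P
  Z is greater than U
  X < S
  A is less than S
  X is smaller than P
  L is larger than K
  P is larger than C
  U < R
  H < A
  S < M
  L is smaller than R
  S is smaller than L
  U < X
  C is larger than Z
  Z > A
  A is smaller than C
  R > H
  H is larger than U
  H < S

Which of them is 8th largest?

The consecutive relations fix a unique order: U < X < H < A < Z < C < P < S < M < K < L < R.
Counting 8 from the largest end gives Z.

Z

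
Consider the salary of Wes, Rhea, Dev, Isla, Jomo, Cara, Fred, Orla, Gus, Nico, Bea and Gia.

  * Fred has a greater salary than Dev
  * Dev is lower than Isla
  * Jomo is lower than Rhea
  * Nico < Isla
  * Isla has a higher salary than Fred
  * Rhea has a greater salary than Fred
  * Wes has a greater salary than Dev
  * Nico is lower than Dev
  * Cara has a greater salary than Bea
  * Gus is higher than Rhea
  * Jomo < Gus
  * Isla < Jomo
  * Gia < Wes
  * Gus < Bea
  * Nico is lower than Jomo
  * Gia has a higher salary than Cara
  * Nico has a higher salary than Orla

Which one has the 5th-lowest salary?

Isla

Piecing the relations together gives one ordering: Orla < Nico < Dev < Fred < Isla < Jomo < Rhea < Gus < Bea < Cara < Gia < Wes.
Counting 5 from the smallest end gives Isla.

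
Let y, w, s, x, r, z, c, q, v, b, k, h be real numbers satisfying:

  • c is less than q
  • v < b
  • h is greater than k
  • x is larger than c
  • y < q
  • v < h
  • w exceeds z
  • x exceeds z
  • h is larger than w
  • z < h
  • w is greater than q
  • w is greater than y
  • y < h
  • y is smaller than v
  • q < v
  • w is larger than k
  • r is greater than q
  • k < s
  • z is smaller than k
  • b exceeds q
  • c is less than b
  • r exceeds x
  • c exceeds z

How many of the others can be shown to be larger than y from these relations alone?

6

The elements the relations force above y are q, v, b, w, h, r — no chain reaches any other.
That is 6.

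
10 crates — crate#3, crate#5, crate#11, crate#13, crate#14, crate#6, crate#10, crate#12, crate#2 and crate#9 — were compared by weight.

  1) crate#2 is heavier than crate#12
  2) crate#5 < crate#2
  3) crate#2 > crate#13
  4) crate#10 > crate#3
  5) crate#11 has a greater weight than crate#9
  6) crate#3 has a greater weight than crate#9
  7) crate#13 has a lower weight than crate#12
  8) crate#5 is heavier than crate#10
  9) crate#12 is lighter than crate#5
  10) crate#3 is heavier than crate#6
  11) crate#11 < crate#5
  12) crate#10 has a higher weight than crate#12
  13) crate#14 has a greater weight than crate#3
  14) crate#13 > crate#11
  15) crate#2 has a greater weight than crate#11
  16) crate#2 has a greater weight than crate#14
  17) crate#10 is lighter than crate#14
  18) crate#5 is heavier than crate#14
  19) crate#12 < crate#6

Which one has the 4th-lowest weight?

Chaining the given pairs: crate#9 < crate#11 < crate#13 < crate#12 < crate#6 < crate#3 < crate#10 < crate#14 < crate#5 < crate#2.
The 4th smallest is crate#12.

crate#12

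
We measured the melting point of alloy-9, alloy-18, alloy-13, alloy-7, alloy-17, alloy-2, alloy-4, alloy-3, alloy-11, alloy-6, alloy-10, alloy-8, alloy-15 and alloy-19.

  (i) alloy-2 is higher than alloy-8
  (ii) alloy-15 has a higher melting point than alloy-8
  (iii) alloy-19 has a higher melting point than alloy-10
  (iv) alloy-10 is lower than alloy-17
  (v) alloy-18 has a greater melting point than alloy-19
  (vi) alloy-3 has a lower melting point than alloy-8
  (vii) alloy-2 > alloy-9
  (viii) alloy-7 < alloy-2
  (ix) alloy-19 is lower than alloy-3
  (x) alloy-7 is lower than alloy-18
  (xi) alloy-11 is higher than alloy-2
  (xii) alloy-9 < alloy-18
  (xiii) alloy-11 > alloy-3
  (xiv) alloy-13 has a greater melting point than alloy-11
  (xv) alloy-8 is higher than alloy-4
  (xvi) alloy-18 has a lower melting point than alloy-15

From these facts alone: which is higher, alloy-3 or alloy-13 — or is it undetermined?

alloy-13

alloy-3 < alloy-8 and alloy-8 < alloy-2 give alloy-3 < alloy-2.
Then alloy-2 < alloy-11 extends the chain to alloy-11.
With alloy-11 < alloy-13: alloy-3 < alloy-8 < alloy-2 < alloy-11 < alloy-13.
So alloy-13 is higher.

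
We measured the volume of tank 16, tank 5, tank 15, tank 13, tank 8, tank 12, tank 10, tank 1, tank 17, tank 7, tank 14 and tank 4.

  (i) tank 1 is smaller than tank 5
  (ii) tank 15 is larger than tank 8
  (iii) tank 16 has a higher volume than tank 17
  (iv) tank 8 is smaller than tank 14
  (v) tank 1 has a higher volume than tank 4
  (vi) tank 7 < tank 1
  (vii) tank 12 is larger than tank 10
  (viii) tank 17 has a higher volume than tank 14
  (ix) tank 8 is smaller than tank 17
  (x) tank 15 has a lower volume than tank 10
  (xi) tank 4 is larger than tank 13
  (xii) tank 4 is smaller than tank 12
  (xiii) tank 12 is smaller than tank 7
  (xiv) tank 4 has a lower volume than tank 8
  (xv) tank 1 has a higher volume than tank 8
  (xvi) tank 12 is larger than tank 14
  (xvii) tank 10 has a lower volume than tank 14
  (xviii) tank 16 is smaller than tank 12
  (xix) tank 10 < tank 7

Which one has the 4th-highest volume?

tank 12

Chaining the given pairs: tank 13 < tank 4 < tank 8 < tank 15 < tank 10 < tank 14 < tank 17 < tank 16 < tank 12 < tank 7 < tank 1 < tank 5.
Counting 4 from the largest end gives tank 12.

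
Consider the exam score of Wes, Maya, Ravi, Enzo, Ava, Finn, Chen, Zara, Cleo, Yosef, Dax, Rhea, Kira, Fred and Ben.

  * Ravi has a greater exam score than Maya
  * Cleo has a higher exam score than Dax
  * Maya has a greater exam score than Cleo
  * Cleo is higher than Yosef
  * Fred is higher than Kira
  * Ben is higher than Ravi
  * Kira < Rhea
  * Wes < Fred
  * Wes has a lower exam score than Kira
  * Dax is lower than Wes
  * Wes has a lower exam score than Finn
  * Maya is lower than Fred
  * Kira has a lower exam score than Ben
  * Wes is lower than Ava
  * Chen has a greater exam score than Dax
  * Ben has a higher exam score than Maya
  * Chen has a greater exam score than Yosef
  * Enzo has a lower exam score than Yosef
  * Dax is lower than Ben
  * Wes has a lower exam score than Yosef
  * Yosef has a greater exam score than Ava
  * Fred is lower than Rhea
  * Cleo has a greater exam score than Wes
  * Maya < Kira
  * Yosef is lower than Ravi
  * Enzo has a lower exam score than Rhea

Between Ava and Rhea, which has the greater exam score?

Ava < Yosef and Yosef < Cleo give Ava < Cleo.
Then Cleo < Maya extends the chain to Maya.
Then Maya < Kira extends the chain to Kira.
With Kira < Fred: Ava < Yosef < Cleo < Maya < Kira < Fred.
With Fred < Rhea: Ava < Yosef < Cleo < Maya < Kira < Fred < Rhea.
So Ava < Rhea; Rhea is the higher of the two.

Rhea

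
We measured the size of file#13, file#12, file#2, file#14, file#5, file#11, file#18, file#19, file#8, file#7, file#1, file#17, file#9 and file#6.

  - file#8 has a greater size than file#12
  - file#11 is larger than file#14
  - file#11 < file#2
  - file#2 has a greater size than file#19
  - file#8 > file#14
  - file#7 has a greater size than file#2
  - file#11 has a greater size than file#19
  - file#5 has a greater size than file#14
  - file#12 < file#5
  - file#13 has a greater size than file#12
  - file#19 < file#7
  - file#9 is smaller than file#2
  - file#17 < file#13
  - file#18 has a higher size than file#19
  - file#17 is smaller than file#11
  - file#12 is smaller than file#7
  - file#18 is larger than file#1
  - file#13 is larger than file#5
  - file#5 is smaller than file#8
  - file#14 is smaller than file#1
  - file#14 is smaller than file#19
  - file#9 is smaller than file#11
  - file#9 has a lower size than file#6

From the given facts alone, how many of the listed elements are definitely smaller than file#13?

Directly below file#13: file#12, file#17, file#5.
One step further: file#14 (4 so far).
Nothing else is reachable below file#13; 4 in all.

4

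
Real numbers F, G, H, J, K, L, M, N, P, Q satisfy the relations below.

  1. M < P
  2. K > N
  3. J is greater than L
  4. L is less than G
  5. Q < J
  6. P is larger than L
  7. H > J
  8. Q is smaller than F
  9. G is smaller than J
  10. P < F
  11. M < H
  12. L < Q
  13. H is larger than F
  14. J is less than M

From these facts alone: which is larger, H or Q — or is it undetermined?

H

Following the relations from Q: Q < J < M < P < F < H.
So H is larger.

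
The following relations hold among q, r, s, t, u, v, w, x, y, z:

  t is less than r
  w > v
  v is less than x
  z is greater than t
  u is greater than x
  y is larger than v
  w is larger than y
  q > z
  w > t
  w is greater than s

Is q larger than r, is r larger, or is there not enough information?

undetermined

Following every chain through q: below q we get t, z.
r is not reached, and no chain runs the other way from r to q.
So the given relations leave the order of q and r undetermined.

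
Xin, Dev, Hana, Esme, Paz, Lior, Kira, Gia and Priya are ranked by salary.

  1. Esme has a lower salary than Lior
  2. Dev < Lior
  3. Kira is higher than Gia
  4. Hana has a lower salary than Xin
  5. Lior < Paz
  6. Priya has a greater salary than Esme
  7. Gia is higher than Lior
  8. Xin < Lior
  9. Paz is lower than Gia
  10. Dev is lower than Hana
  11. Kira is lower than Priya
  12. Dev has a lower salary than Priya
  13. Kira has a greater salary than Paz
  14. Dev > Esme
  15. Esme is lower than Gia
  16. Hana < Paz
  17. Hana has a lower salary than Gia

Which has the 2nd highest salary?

Kira

Piecing the relations together gives one ordering: Esme < Dev < Hana < Xin < Lior < Paz < Gia < Kira < Priya.
Counting 2 from the largest end gives Kira.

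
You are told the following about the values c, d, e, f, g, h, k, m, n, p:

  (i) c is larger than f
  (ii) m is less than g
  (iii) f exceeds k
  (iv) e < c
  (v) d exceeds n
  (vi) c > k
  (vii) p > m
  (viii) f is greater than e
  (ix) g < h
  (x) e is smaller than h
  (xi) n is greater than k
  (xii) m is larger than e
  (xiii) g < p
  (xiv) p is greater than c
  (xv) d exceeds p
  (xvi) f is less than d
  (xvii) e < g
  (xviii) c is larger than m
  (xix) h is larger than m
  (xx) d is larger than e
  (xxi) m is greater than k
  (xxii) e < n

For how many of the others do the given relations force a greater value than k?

8

Directly above k: f, m, n, c.
One step further: g, h, p, d (8 so far).
No other element is forced above k by the given relations, so the count is 8.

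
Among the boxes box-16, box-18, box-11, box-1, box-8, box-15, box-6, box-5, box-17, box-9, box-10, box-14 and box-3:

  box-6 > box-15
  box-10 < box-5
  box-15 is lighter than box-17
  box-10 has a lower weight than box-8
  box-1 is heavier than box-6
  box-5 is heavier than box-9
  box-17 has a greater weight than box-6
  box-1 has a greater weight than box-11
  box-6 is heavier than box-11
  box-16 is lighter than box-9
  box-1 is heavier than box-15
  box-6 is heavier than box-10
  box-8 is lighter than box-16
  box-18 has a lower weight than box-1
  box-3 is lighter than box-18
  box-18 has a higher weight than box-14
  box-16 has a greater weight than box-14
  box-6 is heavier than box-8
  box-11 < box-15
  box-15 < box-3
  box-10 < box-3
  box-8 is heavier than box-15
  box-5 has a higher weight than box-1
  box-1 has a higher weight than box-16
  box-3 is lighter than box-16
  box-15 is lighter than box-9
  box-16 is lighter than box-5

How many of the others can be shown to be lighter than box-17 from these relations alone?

From box-17 the given relations immediately reach box-15, box-6.
From those, box-10, box-11, box-8 — 5 in total.
No other element is forced below box-17 by the given relations, so the count is 5.

5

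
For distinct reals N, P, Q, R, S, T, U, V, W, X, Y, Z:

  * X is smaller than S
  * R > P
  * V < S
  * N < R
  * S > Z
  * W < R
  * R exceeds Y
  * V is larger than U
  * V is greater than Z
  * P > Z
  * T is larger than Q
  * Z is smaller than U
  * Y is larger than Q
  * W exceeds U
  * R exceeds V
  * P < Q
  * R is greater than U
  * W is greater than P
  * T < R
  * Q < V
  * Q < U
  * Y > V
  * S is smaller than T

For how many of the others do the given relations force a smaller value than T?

Directly below T: Q, S.
One step further: Z, P, V, X (6 so far).
One step further: U (7 so far).
No other element is forced below T by the given relations, so the count is 7.

7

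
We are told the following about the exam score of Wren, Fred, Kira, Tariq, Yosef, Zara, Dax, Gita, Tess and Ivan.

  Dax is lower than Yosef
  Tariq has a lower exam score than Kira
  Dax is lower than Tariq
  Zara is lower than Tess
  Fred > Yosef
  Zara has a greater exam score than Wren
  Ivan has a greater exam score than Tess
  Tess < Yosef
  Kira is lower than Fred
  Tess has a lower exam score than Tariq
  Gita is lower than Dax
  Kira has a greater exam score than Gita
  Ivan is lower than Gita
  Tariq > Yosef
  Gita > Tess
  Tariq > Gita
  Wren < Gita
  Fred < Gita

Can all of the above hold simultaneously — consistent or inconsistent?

Chaining the given relations yields Gita < Dax < Yosef < Tariq < Kira < Fred, so Gita < Fred. But one relation states Fred < Gita. These cannot both hold.

inconsistent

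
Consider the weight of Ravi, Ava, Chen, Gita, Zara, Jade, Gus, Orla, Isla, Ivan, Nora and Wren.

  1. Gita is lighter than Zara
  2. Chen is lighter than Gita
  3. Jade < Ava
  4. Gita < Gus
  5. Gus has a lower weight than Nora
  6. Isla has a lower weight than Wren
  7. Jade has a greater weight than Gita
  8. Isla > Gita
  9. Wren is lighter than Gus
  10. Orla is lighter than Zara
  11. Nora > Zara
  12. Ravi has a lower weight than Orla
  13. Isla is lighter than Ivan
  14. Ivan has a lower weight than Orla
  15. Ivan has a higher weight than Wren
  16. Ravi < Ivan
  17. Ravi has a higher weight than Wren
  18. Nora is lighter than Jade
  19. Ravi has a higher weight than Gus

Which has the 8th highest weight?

Chaining the given pairs: Chen < Gita < Isla < Wren < Gus < Ravi < Ivan < Orla < Zara < Nora < Jade < Ava.
Counting 8 from the largest end gives Gus.

Gus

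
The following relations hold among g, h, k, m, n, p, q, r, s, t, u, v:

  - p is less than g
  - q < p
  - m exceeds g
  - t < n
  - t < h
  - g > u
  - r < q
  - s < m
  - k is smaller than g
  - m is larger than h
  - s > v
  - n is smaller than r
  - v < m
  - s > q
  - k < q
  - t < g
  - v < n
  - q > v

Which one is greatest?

t is not greatest since t < h; u is not greatest since u < g; v is not greatest since v < s; n is not greatest since n < r; k is not greatest since k < g; r is not greatest since r < q; q is not greatest since q < p; h is not greatest since h < m; p is not greatest since p < g; g is not greatest since g < m; s is not greatest since s < m.
Only m has nothing above it, so m is the greatest.

m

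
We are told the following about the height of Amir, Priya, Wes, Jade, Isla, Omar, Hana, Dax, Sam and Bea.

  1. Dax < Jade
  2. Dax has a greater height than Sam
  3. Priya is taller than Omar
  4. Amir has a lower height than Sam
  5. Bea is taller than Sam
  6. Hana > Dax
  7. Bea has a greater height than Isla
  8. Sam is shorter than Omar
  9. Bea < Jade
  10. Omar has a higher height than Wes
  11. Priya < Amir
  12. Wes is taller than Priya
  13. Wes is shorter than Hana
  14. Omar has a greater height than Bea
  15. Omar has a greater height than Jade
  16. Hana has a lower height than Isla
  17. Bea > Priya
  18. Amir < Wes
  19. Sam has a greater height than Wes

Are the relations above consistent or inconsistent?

Chaining the given relations yields Priya < Amir < Wes < Sam < Dax < Hana < Isla < Bea < Jade < Omar, so Priya < Omar. But one relation states Omar < Priya. These cannot both hold.

inconsistent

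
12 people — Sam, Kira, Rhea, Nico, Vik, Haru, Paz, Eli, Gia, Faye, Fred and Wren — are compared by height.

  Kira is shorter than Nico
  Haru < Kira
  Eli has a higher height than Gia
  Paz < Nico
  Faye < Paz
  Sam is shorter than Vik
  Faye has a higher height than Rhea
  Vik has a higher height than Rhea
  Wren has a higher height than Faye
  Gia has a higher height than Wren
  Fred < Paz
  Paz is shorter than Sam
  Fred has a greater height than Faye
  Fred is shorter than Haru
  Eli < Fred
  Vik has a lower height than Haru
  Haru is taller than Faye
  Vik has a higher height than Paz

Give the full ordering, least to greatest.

Rhea < Faye < Wren < Gia < Eli < Fred < Paz < Sam < Vik < Haru < Kira < Nico

Each adjacent pair is fixed by a given relation: Rhea < Faye; Faye < Wren; Wren < Gia; Gia < Eli; Eli < Fred; Fred < Paz; Paz < Sam; Sam < Vik; Vik < Haru; Haru < Kira; Kira < Nico. Chaining them end to end gives the full order.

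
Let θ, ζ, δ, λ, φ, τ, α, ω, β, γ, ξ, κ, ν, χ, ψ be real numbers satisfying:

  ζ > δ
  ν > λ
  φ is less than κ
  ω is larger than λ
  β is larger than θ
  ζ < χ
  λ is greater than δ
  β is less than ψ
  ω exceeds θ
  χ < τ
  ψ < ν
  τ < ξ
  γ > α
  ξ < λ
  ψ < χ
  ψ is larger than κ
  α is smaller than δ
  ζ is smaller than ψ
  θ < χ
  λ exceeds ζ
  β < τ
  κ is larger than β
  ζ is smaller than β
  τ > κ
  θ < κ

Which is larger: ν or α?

ν

α < δ < ζ < β < κ < ψ < χ < τ < ξ < λ < ν, by transitivity through δ, ζ, β, κ, ψ, χ, τ, ξ, λ.
So α < ν; ν is the larger of the two.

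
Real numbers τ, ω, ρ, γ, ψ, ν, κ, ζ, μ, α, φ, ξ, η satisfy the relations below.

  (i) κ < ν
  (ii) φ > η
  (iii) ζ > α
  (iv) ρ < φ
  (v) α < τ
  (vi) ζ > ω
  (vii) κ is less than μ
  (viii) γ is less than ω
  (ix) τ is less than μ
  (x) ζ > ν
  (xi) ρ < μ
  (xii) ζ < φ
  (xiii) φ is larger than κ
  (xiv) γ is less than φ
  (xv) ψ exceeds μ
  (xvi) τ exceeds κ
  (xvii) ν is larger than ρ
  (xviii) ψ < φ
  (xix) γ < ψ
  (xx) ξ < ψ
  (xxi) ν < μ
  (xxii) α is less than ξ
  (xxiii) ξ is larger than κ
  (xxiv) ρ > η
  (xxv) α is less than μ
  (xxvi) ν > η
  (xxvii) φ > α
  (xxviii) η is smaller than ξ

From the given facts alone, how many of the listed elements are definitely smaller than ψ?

9

The elements the relations force below ψ are η, κ, α, γ, τ, ρ, ξ, ν, μ — no chain reaches any other.
That is 9.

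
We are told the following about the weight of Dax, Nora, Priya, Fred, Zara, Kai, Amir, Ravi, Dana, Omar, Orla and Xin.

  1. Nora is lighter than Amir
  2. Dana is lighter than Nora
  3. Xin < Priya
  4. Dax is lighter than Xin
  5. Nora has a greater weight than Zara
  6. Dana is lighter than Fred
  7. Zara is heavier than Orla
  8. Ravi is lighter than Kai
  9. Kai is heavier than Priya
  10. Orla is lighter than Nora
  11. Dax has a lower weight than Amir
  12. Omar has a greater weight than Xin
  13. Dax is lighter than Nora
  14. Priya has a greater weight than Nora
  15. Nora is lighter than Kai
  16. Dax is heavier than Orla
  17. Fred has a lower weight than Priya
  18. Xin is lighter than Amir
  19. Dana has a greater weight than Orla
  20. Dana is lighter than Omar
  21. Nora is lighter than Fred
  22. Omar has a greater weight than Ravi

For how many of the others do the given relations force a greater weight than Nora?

From Nora the given relations immediately reach Fred, Amir, Priya, Kai.
Nothing else is reachable above Nora; 4 in all.

4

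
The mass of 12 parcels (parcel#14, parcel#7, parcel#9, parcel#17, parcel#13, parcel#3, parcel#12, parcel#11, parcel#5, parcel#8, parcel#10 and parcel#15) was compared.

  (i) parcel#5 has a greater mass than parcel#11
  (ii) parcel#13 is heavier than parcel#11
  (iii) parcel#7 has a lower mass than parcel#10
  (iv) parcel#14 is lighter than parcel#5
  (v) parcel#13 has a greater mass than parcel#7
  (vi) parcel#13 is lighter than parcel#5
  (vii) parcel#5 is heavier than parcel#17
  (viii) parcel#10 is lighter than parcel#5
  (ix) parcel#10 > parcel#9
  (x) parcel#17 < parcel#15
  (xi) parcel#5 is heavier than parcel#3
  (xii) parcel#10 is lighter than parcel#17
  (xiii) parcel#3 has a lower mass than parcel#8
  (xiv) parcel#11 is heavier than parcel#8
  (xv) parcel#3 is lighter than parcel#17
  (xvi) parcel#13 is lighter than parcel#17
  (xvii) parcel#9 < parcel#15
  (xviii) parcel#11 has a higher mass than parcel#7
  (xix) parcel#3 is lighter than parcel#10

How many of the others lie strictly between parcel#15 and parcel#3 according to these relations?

Chaining upward from parcel#3 reaches: parcel#8, parcel#10, parcel#11, parcel#13, parcel#17, parcel#5.
Chaining downward from parcel#15 reaches: parcel#9, parcel#8, parcel#7, parcel#10, parcel#11, parcel#13, parcel#17.
Strictly between parcel#3 and parcel#15 are those in both lists: parcel#8, parcel#10, parcel#11, parcel#13, parcel#17 — 5 elements.

5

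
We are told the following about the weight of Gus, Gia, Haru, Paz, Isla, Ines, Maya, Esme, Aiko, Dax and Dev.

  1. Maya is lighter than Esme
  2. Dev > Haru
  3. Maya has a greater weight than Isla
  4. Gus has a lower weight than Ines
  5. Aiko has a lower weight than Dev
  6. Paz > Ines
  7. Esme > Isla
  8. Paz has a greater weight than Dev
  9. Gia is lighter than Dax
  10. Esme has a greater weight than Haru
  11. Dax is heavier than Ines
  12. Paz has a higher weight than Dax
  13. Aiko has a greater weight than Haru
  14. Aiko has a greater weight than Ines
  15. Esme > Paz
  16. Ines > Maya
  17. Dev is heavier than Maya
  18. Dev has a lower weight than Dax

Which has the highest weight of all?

Gus is not greatest since Gus < Ines; Isla is not greatest since Isla < Maya; Maya is not greatest since Maya < Dev; Haru is not greatest since Haru < Dev; Gia is not greatest since Gia < Dax; Ines is not greatest since Ines < Dax; Aiko is not greatest since Aiko < Dev; Dev is not greatest since Dev < Paz; Dax is not greatest since Dax < Paz; Paz is not greatest since Paz < Esme.
Only Esme has nothing above it, so Esme is the highest weight.

Esme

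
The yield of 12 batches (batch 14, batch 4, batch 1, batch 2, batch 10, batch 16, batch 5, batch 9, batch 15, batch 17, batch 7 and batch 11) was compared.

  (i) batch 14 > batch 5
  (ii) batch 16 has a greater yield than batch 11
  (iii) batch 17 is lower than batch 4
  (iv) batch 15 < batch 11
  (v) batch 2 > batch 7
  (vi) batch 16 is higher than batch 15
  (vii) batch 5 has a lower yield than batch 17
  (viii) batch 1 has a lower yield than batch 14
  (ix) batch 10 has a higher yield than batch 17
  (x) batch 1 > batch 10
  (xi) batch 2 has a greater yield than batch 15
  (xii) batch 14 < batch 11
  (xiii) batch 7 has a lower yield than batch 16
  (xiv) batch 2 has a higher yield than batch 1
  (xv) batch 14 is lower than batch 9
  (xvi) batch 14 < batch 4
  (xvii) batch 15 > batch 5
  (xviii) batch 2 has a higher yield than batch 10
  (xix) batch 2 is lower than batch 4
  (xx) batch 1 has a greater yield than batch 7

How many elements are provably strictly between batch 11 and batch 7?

Chaining upward from batch 7 reaches: batch 1, batch 14, batch 2, batch 16, batch 4, batch 9.
Chaining downward from batch 11 reaches: batch 5, batch 17, batch 10, batch 1, batch 15, batch 14.
Strictly between batch 7 and batch 11 are those in both lists: batch 1, batch 14 — 2 elements.

2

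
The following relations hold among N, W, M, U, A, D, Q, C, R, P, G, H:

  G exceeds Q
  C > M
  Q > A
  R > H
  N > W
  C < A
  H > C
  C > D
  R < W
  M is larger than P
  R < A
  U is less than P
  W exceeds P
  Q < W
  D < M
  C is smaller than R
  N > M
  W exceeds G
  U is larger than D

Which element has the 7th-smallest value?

The consecutive relations fix a unique order: D < U < P < M < C < H < R < A < Q < G < W < N.
Counting 7 from the smallest end gives R.

R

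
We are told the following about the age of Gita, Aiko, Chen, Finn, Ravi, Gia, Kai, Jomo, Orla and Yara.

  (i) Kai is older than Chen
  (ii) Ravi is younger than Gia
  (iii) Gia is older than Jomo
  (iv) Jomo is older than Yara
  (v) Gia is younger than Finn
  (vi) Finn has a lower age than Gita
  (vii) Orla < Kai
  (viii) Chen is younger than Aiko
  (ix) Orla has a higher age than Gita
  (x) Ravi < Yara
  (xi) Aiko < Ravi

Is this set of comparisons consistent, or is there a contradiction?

Every relation is compatible with Chen < Aiko < Ravi < Yara < Jomo < Gia < Finn < Gita < Orla < Kai; the set is consistent.

consistent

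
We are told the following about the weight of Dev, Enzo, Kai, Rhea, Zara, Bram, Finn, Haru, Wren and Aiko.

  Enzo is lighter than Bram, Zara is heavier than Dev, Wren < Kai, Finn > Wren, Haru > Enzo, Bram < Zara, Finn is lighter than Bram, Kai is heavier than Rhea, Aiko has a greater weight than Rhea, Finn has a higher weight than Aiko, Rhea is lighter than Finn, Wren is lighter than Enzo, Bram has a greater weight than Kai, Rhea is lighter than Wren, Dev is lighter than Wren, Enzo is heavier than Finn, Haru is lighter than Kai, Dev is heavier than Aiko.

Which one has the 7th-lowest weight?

Piecing the relations together gives one ordering: Rhea < Aiko < Dev < Wren < Finn < Enzo < Haru < Kai < Bram < Zara.
The 7th smallest is Haru.

Haru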